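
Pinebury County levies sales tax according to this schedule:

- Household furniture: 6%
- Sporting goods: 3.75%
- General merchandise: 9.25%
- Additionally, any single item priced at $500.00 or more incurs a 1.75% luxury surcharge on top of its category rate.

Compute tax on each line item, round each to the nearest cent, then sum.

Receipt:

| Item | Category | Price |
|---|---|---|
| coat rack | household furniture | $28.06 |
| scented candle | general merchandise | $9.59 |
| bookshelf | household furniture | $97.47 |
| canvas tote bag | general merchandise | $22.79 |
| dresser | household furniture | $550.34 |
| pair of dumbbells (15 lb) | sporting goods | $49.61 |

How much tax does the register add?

Coat rack $28.06: household furniture → 6% → $1.68
Scented candle $9.59: general merchandise → 9.25% → $0.89
Bookshelf $97.47: household furniture → 6% → $5.85
Canvas tote bag $22.79: general merchandise → 9.25% → $2.11
Dresser $550.34: household furniture → 6% + 1.75% surcharge = 7.75% → $42.65
Pair of dumbbells (15 lb) $49.61: sporting goods → 3.75% → $1.86
Total tax = $1.68 + $0.89 + $5.85 + $2.11 + $42.65 + $1.86 = $55.04

$55.04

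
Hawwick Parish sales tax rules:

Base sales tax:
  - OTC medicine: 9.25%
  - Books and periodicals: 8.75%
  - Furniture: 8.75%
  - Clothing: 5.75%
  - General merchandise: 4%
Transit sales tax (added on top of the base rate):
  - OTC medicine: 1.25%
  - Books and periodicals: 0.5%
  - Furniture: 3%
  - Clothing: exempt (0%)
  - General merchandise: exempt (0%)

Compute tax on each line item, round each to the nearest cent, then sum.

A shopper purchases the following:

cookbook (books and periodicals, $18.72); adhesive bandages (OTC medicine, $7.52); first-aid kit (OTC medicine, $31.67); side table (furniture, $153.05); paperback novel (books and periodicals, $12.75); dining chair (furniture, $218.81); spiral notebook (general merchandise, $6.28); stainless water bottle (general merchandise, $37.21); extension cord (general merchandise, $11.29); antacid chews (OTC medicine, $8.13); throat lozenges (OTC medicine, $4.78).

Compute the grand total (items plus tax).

$564.47

Cookbook $18.72: books and periodicals → 8.75% + 0.5% transit = 9.25% → $1.73
Adhesive bandages $7.52: OTC medicine → 9.25% + 1.25% transit = 10.5% → $0.79
First-aid kit $31.67: OTC medicine → 9.25% + 1.25% transit = 10.5% → $3.33
Side table $153.05: furniture → 8.75% + 3% transit = 11.75% → $17.98
Paperback novel $12.75: books and periodicals → 8.75% + 0.5% transit = 9.25% → $1.18
Dining chair $218.81: furniture → 8.75% + 3% transit = 11.75% → $25.71
Spiral notebook $6.28: general merchandise → 4% + 0% transit = 4% → $0.25
Stainless water bottle $37.21: general merchandise → 4% + 0% transit = 4% → $1.49
Extension cord $11.29: general merchandise → 4% + 0% transit = 4% → $0.45
Antacid chews $8.13: OTC medicine → 9.25% + 1.25% transit = 10.5% → $0.85
Throat lozenges $4.78: OTC medicine → 9.25% + 1.25% transit = 10.5% → $0.50
Subtotal = $510.21; tax = $54.26; total due = $564.47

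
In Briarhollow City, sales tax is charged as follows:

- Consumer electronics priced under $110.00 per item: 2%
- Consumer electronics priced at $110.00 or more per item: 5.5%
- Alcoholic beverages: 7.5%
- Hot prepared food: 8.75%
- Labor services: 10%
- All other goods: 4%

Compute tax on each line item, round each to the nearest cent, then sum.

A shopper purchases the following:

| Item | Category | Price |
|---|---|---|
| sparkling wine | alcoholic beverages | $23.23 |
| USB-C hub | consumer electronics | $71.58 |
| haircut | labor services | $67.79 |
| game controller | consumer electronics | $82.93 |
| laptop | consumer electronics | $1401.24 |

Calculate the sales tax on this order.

Sparkling wine $23.23: alcoholic beverages → 7.5% → $1.74
USB-C hub $71.58: consumer electronics, under $110.00 → 2% → $1.43
Haircut $67.79: labor services → 10% → $6.78
Game controller $82.93: consumer electronics, under $110.00 → 2% → $1.66
Laptop $1401.24: consumer electronics, $110.00 or more → 5.5% → $77.07
Total tax = $1.74 + $1.43 + $6.78 + $1.66 + $77.07 = $88.68

$88.68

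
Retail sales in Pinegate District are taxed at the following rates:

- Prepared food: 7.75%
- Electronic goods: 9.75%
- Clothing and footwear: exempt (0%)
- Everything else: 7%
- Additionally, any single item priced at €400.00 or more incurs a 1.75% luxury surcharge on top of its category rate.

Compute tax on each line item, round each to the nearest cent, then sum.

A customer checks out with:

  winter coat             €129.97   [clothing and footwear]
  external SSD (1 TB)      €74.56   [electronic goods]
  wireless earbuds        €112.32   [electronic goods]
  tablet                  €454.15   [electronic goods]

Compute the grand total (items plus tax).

Winter coat €129.97: clothing and footwear → 0% → €0.00
External SSD (1 TB) €74.56: electronic goods → 9.75% → €7.27
Wireless earbuds €112.32: electronic goods → 9.75% → €10.95
Tablet €454.15: electronic goods → 9.75% + 1.75% surcharge = 11.5% → €52.23
Subtotal = €771.00; tax = €70.45; total due = €841.45

€841.45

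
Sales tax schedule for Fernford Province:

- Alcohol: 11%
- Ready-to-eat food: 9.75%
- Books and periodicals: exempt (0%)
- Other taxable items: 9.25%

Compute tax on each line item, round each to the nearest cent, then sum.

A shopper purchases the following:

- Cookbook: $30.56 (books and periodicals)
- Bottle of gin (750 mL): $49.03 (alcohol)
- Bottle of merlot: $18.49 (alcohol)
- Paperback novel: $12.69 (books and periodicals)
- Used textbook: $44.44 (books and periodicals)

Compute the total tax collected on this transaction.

$7.42

Cookbook $30.56: books and periodicals → 0% → $0.00
Bottle of gin (750 mL) $49.03: alcohol → 11% → $5.39
Bottle of merlot $18.49: alcohol → 11% → $2.03
Paperback novel $12.69: books and periodicals → 0% → $0.00
Used textbook $44.44: books and periodicals → 0% → $0.00
Total tax = $5.39 + $2.03 = $7.42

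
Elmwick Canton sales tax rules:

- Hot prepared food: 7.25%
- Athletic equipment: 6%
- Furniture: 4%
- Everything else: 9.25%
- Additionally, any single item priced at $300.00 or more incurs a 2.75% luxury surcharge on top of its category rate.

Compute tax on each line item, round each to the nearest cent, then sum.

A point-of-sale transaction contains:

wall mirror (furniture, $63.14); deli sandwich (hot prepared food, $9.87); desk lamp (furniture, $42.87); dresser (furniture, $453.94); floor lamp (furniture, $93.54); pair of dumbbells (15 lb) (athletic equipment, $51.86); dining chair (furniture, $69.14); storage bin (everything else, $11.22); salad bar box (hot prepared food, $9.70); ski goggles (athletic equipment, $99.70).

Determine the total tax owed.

Wall mirror $63.14: furniture → 4% → $2.53
Deli sandwich $9.87: hot prepared food → 7.25% → $0.72
Desk lamp $42.87: furniture → 4% → $1.71
Dresser $453.94: furniture → 4% + 2.75% surcharge = 6.75% → $30.64
Floor lamp $93.54: furniture → 4% → $3.74
Pair of dumbbells (15 lb) $51.86: athletic equipment → 6% → $3.11
Dining chair $69.14: furniture → 4% → $2.77
Storage bin $11.22: everything else → 9.25% → $1.04
Salad bar box $9.70: hot prepared food → 7.25% → $0.70
Ski goggles $99.70: athletic equipment → 6% → $5.98
Total tax = $2.53 + $0.72 + $1.71 + $30.64 + $3.74 + $3.11 + $2.77 + $1.04 + $0.70 + $5.98 = $52.94

$52.94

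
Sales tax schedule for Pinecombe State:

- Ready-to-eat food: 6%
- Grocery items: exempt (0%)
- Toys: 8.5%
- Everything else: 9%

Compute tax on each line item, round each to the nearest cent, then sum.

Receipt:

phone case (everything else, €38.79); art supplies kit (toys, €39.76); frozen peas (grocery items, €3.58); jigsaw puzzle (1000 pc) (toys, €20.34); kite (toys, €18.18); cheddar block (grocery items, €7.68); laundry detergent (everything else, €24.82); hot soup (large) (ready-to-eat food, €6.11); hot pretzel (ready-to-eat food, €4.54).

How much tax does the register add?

Phone case €38.79: everything else → 9% → €3.49
Art supplies kit €39.76: toys → 8.5% → €3.38
Frozen peas €3.58: grocery items → 0% → €0.00
Jigsaw puzzle (1000 pc) €20.34: toys → 8.5% → €1.73
Kite €18.18: toys → 8.5% → €1.55
Cheddar block €7.68: grocery items → 0% → €0.00
Laundry detergent €24.82: everything else → 9% → €2.23
Hot soup (large) €6.11: ready-to-eat food → 6% → €0.37
Hot pretzel €4.54: ready-to-eat food → 6% → €0.27
Total tax = €3.49 + €3.38 + €1.73 + €1.55 + €2.23 + €0.37 + €0.27 = €13.02

€13.02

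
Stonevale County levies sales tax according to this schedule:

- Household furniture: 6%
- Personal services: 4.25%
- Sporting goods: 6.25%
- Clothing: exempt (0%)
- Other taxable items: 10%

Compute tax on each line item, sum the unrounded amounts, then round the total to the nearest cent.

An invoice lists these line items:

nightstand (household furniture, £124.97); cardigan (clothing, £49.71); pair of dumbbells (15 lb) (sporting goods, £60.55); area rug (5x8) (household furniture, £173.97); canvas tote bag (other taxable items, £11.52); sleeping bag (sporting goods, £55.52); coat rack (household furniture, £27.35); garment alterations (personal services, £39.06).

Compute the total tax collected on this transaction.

£29.64

Nightstand £124.97: household furniture → 6% → £7.4982
Cardigan £49.71: clothing → 0% → £0.00
Pair of dumbbells (15 lb) £60.55: sporting goods → 6.25% → £3.784375
Area rug (5x8) £173.97: household furniture → 6% → £10.4382
Canvas tote bag £11.52: other taxable items → 10% → £1.152
Sleeping bag £55.52: sporting goods → 6.25% → £3.47
Coat rack £27.35: household furniture → 6% → £1.641
Garment alterations £39.06: personal services → 4.25% → £1.66005
Unrounded tax sum = £29.643825 → £29.64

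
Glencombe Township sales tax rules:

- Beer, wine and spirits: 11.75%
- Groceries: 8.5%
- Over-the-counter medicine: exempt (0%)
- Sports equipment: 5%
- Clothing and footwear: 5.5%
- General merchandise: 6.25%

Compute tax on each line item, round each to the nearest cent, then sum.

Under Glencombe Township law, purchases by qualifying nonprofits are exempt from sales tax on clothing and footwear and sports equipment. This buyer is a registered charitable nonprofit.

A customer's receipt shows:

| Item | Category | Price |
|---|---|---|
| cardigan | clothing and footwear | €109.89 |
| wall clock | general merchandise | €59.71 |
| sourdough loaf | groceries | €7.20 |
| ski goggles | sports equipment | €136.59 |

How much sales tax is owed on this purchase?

€4.34

Cardigan €109.89: clothing and footwear, buyer-exempt → 0% → €0.00
Wall clock €59.71: general merchandise → 6.25% → €3.73
Sourdough loaf €7.20: groceries → 8.5% → €0.61
Ski goggles €136.59: sports equipment, buyer-exempt → 0% → €0.00
Total tax = €3.73 + €0.61 = €4.34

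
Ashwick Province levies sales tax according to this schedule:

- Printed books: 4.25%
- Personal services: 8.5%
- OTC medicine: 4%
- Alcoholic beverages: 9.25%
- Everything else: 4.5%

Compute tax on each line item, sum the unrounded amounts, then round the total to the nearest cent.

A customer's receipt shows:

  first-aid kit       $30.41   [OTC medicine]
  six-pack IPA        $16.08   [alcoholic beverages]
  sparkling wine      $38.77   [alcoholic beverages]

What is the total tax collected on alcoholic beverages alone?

Six-pack IPA $16.08: alcoholic beverages → 9.25% → $1.4874
Sparkling wine $38.77: alcoholic beverages → 9.25% → $3.586225
Tax on alcoholic beverages: unrounded sum = $5.073625 → $5.07

$5.07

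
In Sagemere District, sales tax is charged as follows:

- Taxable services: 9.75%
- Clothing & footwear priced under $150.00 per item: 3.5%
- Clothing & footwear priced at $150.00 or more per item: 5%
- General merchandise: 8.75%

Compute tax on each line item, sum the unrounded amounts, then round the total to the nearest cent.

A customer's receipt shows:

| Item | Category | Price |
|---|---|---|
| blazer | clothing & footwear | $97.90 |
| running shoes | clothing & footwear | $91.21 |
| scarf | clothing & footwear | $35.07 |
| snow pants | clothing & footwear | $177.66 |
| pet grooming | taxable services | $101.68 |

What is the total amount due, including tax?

$530.16

Blazer $97.90: clothing & footwear, under $150.00 → 3.5% → $3.4265
Running shoes $91.21: clothing & footwear, under $150.00 → 3.5% → $3.19235
Scarf $35.07: clothing & footwear, under $150.00 → 3.5% → $1.22745
Snow pants $177.66: clothing & footwear, $150.00 or more → 5% → $8.883
Pet grooming $101.68: taxable services → 9.75% → $9.9138
Subtotal = $503.52; unrounded tax = $26.6431 → $26.64; total due = $530.16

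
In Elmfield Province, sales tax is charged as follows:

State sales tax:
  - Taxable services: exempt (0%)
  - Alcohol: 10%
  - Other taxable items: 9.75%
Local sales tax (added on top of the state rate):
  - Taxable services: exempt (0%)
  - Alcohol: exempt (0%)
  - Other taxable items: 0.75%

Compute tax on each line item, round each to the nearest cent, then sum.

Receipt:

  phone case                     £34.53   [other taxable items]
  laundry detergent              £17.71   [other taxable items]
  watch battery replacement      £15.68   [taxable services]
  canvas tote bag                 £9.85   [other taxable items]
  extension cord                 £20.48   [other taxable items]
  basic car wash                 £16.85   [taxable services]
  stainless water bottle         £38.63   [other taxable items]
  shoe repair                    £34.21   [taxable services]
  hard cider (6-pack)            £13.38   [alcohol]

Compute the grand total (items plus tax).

£215.39

Phone case £34.53: other taxable items → 9.75% + 0.75% local = 10.5% → £3.63
Laundry detergent £17.71: other taxable items → 9.75% + 0.75% local = 10.5% → £1.86
Watch battery replacement £15.68: taxable services → 0% + 0% local = 0% → £0.00
Canvas tote bag £9.85: other taxable items → 9.75% + 0.75% local = 10.5% → £1.03
Extension cord £20.48: other taxable items → 9.75% + 0.75% local = 10.5% → £2.15
Basic car wash £16.85: taxable services → 0% + 0% local = 0% → £0.00
Stainless water bottle £38.63: other taxable items → 9.75% + 0.75% local = 10.5% → £4.06
Shoe repair £34.21: taxable services → 0% + 0% local = 0% → £0.00
Hard cider (6-pack) £13.38: alcohol → 10% + 0% local = 10% → £1.34
Subtotal = £201.32; tax = £14.07; total due = £215.39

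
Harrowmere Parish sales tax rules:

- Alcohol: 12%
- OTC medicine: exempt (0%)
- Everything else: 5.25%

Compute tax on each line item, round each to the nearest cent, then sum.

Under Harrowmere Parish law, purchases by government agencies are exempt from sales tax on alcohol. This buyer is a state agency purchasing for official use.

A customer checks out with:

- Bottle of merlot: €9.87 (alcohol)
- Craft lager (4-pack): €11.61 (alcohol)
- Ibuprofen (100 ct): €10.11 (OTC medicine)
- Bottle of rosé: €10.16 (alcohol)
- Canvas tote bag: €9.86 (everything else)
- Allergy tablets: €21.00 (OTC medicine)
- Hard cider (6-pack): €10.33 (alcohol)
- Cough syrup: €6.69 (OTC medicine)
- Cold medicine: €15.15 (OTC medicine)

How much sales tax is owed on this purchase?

€0.52

Bottle of merlot €9.87: alcohol, buyer-exempt → 0% → €0.00
Craft lager (4-pack) €11.61: alcohol, buyer-exempt → 0% → €0.00
Ibuprofen (100 ct) €10.11: OTC medicine → 0% → €0.00
Bottle of rosé €10.16: alcohol, buyer-exempt → 0% → €0.00
Canvas tote bag €9.86: everything else → 5.25% → €0.52
Allergy tablets €21.00: OTC medicine → 0% → €0.00
Hard cider (6-pack) €10.33: alcohol, buyer-exempt → 0% → €0.00
Cough syrup €6.69: OTC medicine → 0% → €0.00
Cold medicine €15.15: OTC medicine → 0% → €0.00
Total tax = €0.52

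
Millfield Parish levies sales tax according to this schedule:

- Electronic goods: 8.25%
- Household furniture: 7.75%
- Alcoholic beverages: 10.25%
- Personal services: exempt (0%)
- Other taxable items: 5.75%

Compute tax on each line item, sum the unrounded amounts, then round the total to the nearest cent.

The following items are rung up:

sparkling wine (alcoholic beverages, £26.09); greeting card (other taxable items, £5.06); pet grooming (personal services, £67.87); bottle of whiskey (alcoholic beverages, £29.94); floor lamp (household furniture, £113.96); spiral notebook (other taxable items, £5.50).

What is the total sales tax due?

Sparkling wine £26.09: alcoholic beverages → 10.25% → £2.674225
Greeting card £5.06: other taxable items → 5.75% → £0.29095
Pet grooming £67.87: personal services → 0% → £0.00
Bottle of whiskey £29.94: alcoholic beverages → 10.25% → £3.06885
Floor lamp £113.96: household furniture → 7.75% → £8.8319
Spiral notebook £5.50: other taxable items → 5.75% → £0.31625
Unrounded tax sum = £15.182175 → £15.18

£15.18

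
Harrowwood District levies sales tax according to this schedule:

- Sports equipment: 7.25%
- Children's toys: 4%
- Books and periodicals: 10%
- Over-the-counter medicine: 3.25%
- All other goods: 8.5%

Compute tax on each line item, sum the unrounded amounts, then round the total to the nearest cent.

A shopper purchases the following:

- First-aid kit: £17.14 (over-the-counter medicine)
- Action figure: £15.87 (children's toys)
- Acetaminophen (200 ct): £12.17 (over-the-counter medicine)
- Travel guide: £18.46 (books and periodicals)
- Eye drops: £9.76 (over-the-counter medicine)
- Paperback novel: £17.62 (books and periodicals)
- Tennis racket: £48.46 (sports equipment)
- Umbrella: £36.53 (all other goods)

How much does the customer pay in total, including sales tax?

First-aid kit £17.14: over-the-counter medicine → 3.25% → £0.55705
Action figure £15.87: children's toys → 4% → £0.6348
Acetaminophen (200 ct) £12.17: over-the-counter medicine → 3.25% → £0.395525
Travel guide £18.46: books and periodicals → 10% → £1.846
Eye drops £9.76: over-the-counter medicine → 3.25% → £0.3172
Paperback novel £17.62: books and periodicals → 10% → £1.762
Tennis racket £48.46: sports equipment → 7.25% → £3.51335
Umbrella £36.53: all other goods → 8.5% → £3.10505
Subtotal = £176.01; unrounded tax = £12.130975 → £12.13; total due = £188.14

£188.14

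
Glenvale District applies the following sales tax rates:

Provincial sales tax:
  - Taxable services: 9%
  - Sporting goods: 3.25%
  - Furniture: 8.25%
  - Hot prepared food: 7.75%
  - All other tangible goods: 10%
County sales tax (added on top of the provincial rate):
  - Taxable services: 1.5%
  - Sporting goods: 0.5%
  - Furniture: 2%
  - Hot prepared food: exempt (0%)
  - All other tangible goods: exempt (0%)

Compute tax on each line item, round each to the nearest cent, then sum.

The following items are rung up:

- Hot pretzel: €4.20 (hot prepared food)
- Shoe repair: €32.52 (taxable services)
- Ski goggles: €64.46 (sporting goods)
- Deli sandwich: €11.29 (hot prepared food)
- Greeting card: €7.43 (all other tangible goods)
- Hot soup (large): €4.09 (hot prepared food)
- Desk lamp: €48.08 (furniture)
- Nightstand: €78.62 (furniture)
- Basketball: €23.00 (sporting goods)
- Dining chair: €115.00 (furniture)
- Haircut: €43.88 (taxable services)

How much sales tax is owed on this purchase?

€38.34

Hot pretzel €4.20: hot prepared food → 7.75% + 0% county = 7.75% → €0.33
Shoe repair €32.52: taxable services → 9% + 1.5% county = 10.5% → €3.41
Ski goggles €64.46: sporting goods → 3.25% + 0.5% county = 3.75% → €2.42
Deli sandwich €11.29: hot prepared food → 7.75% + 0% county = 7.75% → €0.87
Greeting card €7.43: all other tangible goods → 10% + 0% county = 10% → €0.74
Hot soup (large) €4.09: hot prepared food → 7.75% + 0% county = 7.75% → €0.32
Desk lamp €48.08: furniture → 8.25% + 2% county = 10.25% → €4.93
Nightstand €78.62: furniture → 8.25% + 2% county = 10.25% → €8.06
Basketball €23.00: sporting goods → 3.25% + 0.5% county = 3.75% → €0.86
Dining chair €115.00: furniture → 8.25% + 2% county = 10.25% → €11.79
Haircut €43.88: taxable services → 9% + 1.5% county = 10.5% → €4.61
Total tax = €0.33 + €3.41 + €2.42 + €0.87 + €0.74 + €0.32 + €4.93 + €8.06 + €0.86 + €11.79 + €4.61 = €38.34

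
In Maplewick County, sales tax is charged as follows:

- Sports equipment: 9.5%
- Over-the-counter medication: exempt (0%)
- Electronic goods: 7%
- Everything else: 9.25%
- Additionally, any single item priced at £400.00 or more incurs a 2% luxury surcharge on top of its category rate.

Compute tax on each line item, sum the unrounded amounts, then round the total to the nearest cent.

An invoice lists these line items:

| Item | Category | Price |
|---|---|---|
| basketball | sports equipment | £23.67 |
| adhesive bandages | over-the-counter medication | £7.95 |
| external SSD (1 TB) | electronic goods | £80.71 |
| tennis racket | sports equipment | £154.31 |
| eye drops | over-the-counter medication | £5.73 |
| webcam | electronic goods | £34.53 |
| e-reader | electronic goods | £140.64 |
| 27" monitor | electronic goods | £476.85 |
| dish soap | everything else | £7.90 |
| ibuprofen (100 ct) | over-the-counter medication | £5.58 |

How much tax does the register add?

£78.47

Basketball £23.67: sports equipment → 9.5% → £2.24865
Adhesive bandages £7.95: over-the-counter medication → 0% → £0.00
External SSD (1 TB) £80.71: electronic goods → 7% → £5.6497
Tennis racket £154.31: sports equipment → 9.5% → £14.65945
Eye drops £5.73: over-the-counter medication → 0% → £0.00
Webcam £34.53: electronic goods → 7% → £2.4171
E-reader £140.64: electronic goods → 7% → £9.8448
27" monitor £476.85: electronic goods → 7% + 2% surcharge = 9% → £42.9165
Dish soap £7.90: everything else → 9.25% → £0.73075
Ibuprofen (100 ct) £5.58: over-the-counter medication → 0% → £0.00
Unrounded tax sum = £78.46695 → £78.47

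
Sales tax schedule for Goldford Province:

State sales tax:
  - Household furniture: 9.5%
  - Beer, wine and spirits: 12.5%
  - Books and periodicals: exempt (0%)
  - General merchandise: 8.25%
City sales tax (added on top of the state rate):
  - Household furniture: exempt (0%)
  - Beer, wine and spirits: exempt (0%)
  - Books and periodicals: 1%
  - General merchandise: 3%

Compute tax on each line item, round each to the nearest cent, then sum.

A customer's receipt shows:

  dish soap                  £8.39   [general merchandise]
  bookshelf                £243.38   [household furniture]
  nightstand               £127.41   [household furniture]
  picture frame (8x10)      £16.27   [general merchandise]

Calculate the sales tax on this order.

£37.99

Dish soap £8.39: general merchandise → 8.25% + 3% city = 11.25% → £0.94
Bookshelf £243.38: household furniture → 9.5% + 0% city = 9.5% → £23.12
Nightstand £127.41: household furniture → 9.5% + 0% city = 9.5% → £12.10
Picture frame (8x10) £16.27: general merchandise → 8.25% + 3% city = 11.25% → £1.83
Total tax = £0.94 + £23.12 + £12.10 + £1.83 = £37.99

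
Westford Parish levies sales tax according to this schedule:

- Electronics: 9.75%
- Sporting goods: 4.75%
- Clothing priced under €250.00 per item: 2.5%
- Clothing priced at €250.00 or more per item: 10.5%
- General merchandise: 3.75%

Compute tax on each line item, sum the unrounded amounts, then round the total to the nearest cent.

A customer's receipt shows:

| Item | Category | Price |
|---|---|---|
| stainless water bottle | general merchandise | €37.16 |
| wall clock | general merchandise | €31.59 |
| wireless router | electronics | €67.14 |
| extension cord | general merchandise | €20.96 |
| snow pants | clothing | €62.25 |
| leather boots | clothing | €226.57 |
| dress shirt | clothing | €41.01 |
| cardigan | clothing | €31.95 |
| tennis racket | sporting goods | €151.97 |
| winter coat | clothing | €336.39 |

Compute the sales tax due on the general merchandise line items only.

Stainless water bottle €37.16: general merchandise → 3.75% → €1.3935
Wall clock €31.59: general merchandise → 3.75% → €1.184625
Extension cord €20.96: general merchandise → 3.75% → €0.786
Tax on general merchandise: unrounded sum = €3.364125 → €3.36

€3.36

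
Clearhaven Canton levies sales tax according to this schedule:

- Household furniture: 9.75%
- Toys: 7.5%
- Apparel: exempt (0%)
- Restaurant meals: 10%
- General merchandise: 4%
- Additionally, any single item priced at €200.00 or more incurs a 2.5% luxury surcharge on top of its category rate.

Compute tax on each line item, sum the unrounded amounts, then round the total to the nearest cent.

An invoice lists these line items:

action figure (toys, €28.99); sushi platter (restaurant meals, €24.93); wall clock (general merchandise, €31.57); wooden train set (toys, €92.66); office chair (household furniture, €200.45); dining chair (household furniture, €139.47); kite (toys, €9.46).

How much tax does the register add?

€51.74

Action figure €28.99: toys → 7.5% → €2.17425
Sushi platter €24.93: restaurant meals → 10% → €2.493
Wall clock €31.57: general merchandise → 4% → €1.2628
Wooden train set €92.66: toys → 7.5% → €6.9495
Office chair €200.45: household furniture → 9.75% + 2.5% surcharge = 12.25% → €24.555125
Dining chair €139.47: household furniture → 9.75% → €13.598325
Kite €9.46: toys → 7.5% → €0.7095
Unrounded tax sum = €51.7425 → €51.74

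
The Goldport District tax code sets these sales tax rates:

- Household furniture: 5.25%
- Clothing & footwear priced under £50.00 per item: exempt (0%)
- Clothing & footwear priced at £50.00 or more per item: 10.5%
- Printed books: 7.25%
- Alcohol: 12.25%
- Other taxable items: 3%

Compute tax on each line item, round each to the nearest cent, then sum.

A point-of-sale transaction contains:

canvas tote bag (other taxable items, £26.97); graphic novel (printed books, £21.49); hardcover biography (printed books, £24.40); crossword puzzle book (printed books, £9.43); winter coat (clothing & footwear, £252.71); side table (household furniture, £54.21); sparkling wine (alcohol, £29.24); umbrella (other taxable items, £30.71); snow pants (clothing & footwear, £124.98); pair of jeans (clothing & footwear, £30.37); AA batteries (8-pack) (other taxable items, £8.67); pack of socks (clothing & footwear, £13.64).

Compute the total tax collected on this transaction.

£52.08

Canvas tote bag £26.97: other taxable items → 3% → £0.81
Graphic novel £21.49: printed books → 7.25% → £1.56
Hardcover biography £24.40: printed books → 7.25% → £1.77
Crossword puzzle book £9.43: printed books → 7.25% → £0.68
Winter coat £252.71: clothing & footwear, £50.00 or more → 10.5% → £26.53
Side table £54.21: household furniture → 5.25% → £2.85
Sparkling wine £29.24: alcohol → 12.25% → £3.58
Umbrella £30.71: other taxable items → 3% → £0.92
Snow pants £124.98: clothing & footwear, £50.00 or more → 10.5% → £13.12
Pair of jeans £30.37: clothing & footwear, under £50.00 → 0% → £0.00
AA batteries (8-pack) £8.67: other taxable items → 3% → £0.26
Pack of socks £13.64: clothing & footwear, under £50.00 → 0% → £0.00
Total tax = £0.81 + £1.56 + £1.77 + £0.68 + £26.53 + £2.85 + £3.58 + £0.92 + £13.12 + £0.26 = £52.08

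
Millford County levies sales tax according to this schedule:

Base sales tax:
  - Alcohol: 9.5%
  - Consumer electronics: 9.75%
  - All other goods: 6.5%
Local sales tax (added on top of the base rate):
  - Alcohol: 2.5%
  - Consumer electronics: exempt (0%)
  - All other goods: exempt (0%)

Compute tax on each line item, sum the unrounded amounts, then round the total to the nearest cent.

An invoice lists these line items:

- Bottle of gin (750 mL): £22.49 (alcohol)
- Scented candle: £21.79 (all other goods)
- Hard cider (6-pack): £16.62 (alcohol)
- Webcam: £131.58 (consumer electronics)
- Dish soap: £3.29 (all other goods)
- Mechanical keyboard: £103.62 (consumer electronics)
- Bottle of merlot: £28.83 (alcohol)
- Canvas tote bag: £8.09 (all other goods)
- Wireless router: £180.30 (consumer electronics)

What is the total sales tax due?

£50.82

Bottle of gin (750 mL) £22.49: alcohol → 9.5% + 2.5% local = 12% → £2.6988
Scented candle £21.79: all other goods → 6.5% + 0% local = 6.5% → £1.41635
Hard cider (6-pack) £16.62: alcohol → 9.5% + 2.5% local = 12% → £1.9944
Webcam £131.58: consumer electronics → 9.75% + 0% local = 9.75% → £12.82905
Dish soap £3.29: all other goods → 6.5% + 0% local = 6.5% → £0.21385
Mechanical keyboard £103.62: consumer electronics → 9.75% + 0% local = 9.75% → £10.10295
Bottle of merlot £28.83: alcohol → 9.5% + 2.5% local = 12% → £3.4596
Canvas tote bag £8.09: all other goods → 6.5% + 0% local = 6.5% → £0.52585
Wireless router £180.30: consumer electronics → 9.75% + 0% local = 9.75% → £17.57925
Unrounded tax sum = £50.8201 → £50.82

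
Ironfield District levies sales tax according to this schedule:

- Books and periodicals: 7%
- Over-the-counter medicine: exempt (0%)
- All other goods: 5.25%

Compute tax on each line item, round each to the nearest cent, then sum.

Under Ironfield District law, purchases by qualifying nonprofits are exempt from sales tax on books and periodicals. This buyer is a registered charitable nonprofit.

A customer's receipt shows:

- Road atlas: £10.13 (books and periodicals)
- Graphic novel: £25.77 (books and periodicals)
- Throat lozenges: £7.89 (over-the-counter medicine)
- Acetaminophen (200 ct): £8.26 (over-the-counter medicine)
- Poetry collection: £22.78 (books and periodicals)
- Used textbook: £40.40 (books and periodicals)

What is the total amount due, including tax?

£115.23

Road atlas £10.13: books and periodicals, buyer-exempt → 0% → £0.00
Graphic novel £25.77: books and periodicals, buyer-exempt → 0% → £0.00
Throat lozenges £7.89: over-the-counter medicine → 0% → £0.00
Acetaminophen (200 ct) £8.26: over-the-counter medicine → 0% → £0.00
Poetry collection £22.78: books and periodicals, buyer-exempt → 0% → £0.00
Used textbook £40.40: books and periodicals, buyer-exempt → 0% → £0.00
Subtotal = £115.23; tax = £0.00; total due = £115.23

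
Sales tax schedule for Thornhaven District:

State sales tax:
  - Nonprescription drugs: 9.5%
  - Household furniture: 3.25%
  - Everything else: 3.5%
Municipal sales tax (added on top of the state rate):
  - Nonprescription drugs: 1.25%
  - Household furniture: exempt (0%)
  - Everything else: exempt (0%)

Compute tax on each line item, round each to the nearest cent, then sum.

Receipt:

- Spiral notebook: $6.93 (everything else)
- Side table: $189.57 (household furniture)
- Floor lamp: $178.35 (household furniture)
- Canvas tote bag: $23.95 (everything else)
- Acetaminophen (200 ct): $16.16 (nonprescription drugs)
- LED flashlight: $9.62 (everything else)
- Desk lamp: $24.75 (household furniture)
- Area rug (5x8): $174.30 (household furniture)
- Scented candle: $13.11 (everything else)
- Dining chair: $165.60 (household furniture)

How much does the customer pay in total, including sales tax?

$829.76

Spiral notebook $6.93: everything else → 3.5% + 0% municipal = 3.5% → $0.24
Side table $189.57: household furniture → 3.25% + 0% municipal = 3.25% → $6.16
Floor lamp $178.35: household furniture → 3.25% + 0% municipal = 3.25% → $5.80
Canvas tote bag $23.95: everything else → 3.5% + 0% municipal = 3.5% → $0.84
Acetaminophen (200 ct) $16.16: nonprescription drugs → 9.5% + 1.25% municipal = 10.75% → $1.74
LED flashlight $9.62: everything else → 3.5% + 0% municipal = 3.5% → $0.34
Desk lamp $24.75: household furniture → 3.25% + 0% municipal = 3.25% → $0.80
Area rug (5x8) $174.30: household furniture → 3.25% + 0% municipal = 3.25% → $5.66
Scented candle $13.11: everything else → 3.5% + 0% municipal = 3.5% → $0.46
Dining chair $165.60: household furniture → 3.25% + 0% municipal = 3.25% → $5.38
Subtotal = $802.34; tax = $27.42; total due = $829.76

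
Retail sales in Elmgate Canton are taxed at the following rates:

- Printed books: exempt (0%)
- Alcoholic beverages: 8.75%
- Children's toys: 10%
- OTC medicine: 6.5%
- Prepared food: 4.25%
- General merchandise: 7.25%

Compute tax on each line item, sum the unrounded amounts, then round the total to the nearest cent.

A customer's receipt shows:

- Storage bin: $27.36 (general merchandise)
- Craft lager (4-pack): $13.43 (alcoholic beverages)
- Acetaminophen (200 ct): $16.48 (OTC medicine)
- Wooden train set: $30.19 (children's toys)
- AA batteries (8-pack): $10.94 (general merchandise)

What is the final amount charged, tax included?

$106.44

Storage bin $27.36: general merchandise → 7.25% → $1.9836
Craft lager (4-pack) $13.43: alcoholic beverages → 8.75% → $1.175125
Acetaminophen (200 ct) $16.48: OTC medicine → 6.5% → $1.0712
Wooden train set $30.19: children's toys → 10% → $3.019
AA batteries (8-pack) $10.94: general merchandise → 7.25% → $0.79315
Subtotal = $98.40; unrounded tax = $8.042075 → $8.04; total due = $106.44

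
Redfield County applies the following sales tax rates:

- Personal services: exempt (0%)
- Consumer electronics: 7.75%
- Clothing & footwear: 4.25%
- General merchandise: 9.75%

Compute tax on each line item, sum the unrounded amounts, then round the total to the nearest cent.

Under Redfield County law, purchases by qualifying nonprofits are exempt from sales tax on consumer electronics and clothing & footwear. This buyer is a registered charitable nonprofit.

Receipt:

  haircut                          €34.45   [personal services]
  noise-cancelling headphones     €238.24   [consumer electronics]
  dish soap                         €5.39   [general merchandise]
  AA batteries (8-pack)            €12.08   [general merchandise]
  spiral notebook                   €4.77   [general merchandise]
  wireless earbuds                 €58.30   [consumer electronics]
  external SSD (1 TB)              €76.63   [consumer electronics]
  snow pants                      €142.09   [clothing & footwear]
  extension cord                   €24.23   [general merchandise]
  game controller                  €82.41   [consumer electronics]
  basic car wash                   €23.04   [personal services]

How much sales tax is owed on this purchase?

€4.53

Haircut €34.45: personal services → 0% → €0.00
Noise-cancelling headphones €238.24: consumer electronics, buyer-exempt → 0% → €0.00
Dish soap €5.39: general merchandise → 9.75% → €0.525525
AA batteries (8-pack) €12.08: general merchandise → 9.75% → €1.1778
Spiral notebook €4.77: general merchandise → 9.75% → €0.465075
Wireless earbuds €58.30: consumer electronics, buyer-exempt → 0% → €0.00
External SSD (1 TB) €76.63: consumer electronics, buyer-exempt → 0% → €0.00
Snow pants €142.09: clothing & footwear, buyer-exempt → 0% → €0.00
Extension cord €24.23: general merchandise → 9.75% → €2.362425
Game controller €82.41: consumer electronics, buyer-exempt → 0% → €0.00
Basic car wash €23.04: personal services → 0% → €0.00
Unrounded tax sum = €4.530825 → €4.53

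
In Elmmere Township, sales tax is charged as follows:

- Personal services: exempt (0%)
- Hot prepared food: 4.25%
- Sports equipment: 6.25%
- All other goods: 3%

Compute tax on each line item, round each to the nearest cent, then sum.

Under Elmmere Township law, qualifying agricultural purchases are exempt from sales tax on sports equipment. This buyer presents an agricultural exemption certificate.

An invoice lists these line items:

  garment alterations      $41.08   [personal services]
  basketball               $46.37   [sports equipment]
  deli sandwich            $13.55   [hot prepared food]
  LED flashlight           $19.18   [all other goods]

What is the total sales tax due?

Garment alterations $41.08: personal services → 0% → $0.00
Basketball $46.37: sports equipment, buyer-exempt → 0% → $0.00
Deli sandwich $13.55: hot prepared food → 4.25% → $0.58
LED flashlight $19.18: all other goods → 3% → $0.58
Total tax = $0.58 + $0.58 = $1.16

$1.16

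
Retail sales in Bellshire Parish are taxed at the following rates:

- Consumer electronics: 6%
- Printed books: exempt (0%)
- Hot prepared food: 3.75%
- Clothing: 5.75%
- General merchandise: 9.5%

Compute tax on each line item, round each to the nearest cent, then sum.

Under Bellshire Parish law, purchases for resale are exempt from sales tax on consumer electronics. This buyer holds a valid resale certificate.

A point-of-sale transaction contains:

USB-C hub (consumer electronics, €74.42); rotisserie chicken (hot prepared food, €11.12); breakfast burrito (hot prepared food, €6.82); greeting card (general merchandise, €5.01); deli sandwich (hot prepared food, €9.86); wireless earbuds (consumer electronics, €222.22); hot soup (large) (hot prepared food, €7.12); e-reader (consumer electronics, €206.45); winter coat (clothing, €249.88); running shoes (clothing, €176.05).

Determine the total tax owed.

USB-C hub €74.42: consumer electronics, buyer-exempt → 0% → €0.00
Rotisserie chicken €11.12: hot prepared food → 3.75% → €0.42
Breakfast burrito €6.82: hot prepared food → 3.75% → €0.26
Greeting card €5.01: general merchandise → 9.5% → €0.48
Deli sandwich €9.86: hot prepared food → 3.75% → €0.37
Wireless earbuds €222.22: consumer electronics, buyer-exempt → 0% → €0.00
Hot soup (large) €7.12: hot prepared food → 3.75% → €0.27
E-reader €206.45: consumer electronics, buyer-exempt → 0% → €0.00
Winter coat €249.88: clothing → 5.75% → €14.37
Running shoes €176.05: clothing → 5.75% → €10.12
Total tax = €0.42 + €0.26 + €0.48 + €0.37 + €0.27 + €14.37 + €10.12 = €26.29

€26.29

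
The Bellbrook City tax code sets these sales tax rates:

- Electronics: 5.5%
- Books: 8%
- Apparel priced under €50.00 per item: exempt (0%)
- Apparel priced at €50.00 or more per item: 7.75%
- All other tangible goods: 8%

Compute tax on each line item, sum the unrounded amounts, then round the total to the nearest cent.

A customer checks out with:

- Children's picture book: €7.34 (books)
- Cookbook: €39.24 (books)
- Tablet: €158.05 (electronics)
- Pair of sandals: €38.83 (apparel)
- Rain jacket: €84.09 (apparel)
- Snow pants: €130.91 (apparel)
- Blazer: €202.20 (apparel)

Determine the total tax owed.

Children's picture book €7.34: books → 8% → €0.5872
Cookbook €39.24: books → 8% → €3.1392
Tablet €158.05: electronics → 5.5% → €8.69275
Pair of sandals €38.83: apparel, under €50.00 → 0% → €0.00
Rain jacket €84.09: apparel, €50.00 or more → 7.75% → €6.516975
Snow pants €130.91: apparel, €50.00 or more → 7.75% → €10.145525
Blazer €202.20: apparel, €50.00 or more → 7.75% → €15.6705
Unrounded tax sum = €44.75215 → €44.75

€44.75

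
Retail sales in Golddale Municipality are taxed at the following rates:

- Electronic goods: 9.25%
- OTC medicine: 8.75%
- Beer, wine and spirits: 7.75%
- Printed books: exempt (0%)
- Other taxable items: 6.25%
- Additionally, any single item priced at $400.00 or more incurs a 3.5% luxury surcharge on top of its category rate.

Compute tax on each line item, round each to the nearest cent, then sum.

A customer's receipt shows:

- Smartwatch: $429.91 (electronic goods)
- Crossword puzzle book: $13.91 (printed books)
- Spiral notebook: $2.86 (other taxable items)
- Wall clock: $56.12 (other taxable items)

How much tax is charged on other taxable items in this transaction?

$3.69

Spiral notebook $2.86: other taxable items → 6.25% → $0.18
Wall clock $56.12: other taxable items → 6.25% → $3.51
Tax on other taxable items = $0.18 + $3.51 = $3.69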